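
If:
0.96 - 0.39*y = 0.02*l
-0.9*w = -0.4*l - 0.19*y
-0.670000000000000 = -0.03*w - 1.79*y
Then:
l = 47.62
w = 21.17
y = 0.02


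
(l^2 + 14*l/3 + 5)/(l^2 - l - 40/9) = 3*(l + 3)/(3*l - 8)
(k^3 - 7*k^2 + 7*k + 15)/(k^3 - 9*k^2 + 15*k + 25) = (k - 3)/(k - 5)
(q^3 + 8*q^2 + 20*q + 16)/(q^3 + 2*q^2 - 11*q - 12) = (q^2 + 4*q + 4)/(q^2 - 2*q - 3)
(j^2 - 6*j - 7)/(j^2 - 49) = (j + 1)/(j + 7)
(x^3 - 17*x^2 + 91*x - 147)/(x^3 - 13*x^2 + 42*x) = (x^2 - 10*x + 21)/(x*(x - 6))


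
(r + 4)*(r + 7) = r^2 + 11*r + 28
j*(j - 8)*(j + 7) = j^3 - j^2 - 56*j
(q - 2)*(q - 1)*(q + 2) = q^3 - q^2 - 4*q + 4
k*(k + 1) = k^2 + k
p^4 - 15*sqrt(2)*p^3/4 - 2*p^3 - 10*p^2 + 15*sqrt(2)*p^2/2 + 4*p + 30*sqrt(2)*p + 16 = (p - 4)*(p - 4*sqrt(2))*(sqrt(2)*p/2 + sqrt(2))*(sqrt(2)*p + 1/2)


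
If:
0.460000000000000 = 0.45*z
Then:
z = 1.02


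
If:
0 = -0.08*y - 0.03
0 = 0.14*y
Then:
No Solution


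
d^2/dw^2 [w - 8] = 0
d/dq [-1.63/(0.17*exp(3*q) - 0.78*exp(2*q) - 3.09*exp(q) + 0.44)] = (0.8313*exp(2*q) - 2.5428*exp(q) - 5.0367)*exp(q)/(0.17*exp(3*q) - 0.78*exp(2*q) - 3.09*exp(q) + 0.44)^2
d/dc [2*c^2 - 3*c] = 4*c - 3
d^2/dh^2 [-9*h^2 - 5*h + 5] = -18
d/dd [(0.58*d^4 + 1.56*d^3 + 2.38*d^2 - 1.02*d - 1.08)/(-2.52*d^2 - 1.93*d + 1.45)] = (-2.9232*d^5 - 7.2894*d^4 - 2.6576*d^3 - 0.3778*d^2 + 1.4588*d - 3.5634)/(6.3504*d^4 + 9.7272*d^3 - 3.5831*d^2 - 5.597*d + 2.1025)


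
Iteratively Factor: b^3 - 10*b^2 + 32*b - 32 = (b - 4)*(b^2 - 6*b + 8) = (b - 4)^2*(b - 2)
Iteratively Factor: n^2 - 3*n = (n - 3)*(n)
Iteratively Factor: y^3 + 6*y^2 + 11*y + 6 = (y + 3)*(y^2 + 3*y + 2) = (y + 2)*(y + 3)*(y + 1)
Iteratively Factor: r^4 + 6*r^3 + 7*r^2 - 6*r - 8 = (r - 1)*(r^3 + 7*r^2 + 14*r + 8) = (r - 1)*(r + 2)*(r^2 + 5*r + 4) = (r - 1)*(r + 1)*(r + 2)*(r + 4)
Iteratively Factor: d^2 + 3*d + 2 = (d + 1)*(d + 2)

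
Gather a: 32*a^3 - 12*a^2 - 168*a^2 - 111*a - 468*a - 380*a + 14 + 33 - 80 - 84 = 32*a^3 - 180*a^2 - 959*a - 117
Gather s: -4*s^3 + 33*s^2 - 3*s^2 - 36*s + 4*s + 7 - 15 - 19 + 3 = -4*s^3 + 30*s^2 - 32*s - 24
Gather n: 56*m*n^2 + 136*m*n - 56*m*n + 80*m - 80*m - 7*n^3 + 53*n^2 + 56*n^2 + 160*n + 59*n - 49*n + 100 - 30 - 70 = -7*n^3 + n^2*(56*m + 109) + n*(80*m + 170)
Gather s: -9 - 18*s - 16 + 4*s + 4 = -14*s - 21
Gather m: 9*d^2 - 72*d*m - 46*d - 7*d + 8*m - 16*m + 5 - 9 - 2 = 9*d^2 - 53*d + m*(-72*d - 8) - 6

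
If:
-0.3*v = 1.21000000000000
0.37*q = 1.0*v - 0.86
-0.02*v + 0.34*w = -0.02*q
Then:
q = -13.23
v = -4.03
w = 0.54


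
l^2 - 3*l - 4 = (l - 4)*(l + 1)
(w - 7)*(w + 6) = w^2 - w - 42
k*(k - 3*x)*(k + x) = k^3 - 2*k^2*x - 3*k*x^2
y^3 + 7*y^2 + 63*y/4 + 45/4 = (y + 3/2)*(y + 5/2)*(y + 3)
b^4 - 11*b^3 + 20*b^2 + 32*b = b*(b - 8)*(b - 4)*(b + 1)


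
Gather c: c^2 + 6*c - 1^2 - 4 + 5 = c^2 + 6*c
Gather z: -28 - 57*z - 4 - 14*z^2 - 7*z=-14*z^2 - 64*z - 32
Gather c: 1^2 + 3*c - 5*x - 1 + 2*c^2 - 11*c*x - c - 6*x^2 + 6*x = 2*c^2 + c*(2 - 11*x) - 6*x^2 + x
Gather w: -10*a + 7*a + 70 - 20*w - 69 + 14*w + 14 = -3*a - 6*w + 15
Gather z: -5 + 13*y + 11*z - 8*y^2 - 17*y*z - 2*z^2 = -8*y^2 + 13*y - 2*z^2 + z*(11 - 17*y) - 5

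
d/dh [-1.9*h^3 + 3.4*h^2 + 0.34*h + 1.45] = -5.7*h^2 + 6.8*h + 0.34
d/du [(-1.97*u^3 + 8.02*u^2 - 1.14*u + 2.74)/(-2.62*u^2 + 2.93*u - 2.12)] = (5.1614*u^4 - 11.5442*u^3 + 33.041*u^2 - 19.6472*u - 5.6114)/(6.8644*u^4 - 15.3532*u^3 + 19.6937*u^2 - 12.4232*u + 4.4944)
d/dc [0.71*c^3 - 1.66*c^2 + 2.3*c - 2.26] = 2.13*c^2 - 3.32*c + 2.3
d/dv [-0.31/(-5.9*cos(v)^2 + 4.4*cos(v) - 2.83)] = (3.658*cos(v) - 1.364)*sin(v)/(5.9*cos(v)^2 - 4.4*cos(v) + 2.83)^2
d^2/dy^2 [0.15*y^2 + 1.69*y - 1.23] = 0.300000000000000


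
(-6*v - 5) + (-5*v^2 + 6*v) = -5*v^2 - 5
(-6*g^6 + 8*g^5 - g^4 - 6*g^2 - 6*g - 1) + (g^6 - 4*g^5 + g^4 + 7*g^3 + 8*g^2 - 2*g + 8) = -5*g^6 + 4*g^5 + 7*g^3 + 2*g^2 - 8*g + 7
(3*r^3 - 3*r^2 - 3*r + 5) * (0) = 0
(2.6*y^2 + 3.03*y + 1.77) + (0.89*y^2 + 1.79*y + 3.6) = 3.49*y^2 + 4.82*y + 5.37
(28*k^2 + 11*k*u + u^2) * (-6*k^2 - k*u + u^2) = -168*k^4 - 94*k^3*u + 11*k^2*u^2 + 10*k*u^3 + u^4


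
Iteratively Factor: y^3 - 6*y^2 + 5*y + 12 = (y - 4)*(y^2 - 2*y - 3) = (y - 4)*(y + 1)*(y - 3)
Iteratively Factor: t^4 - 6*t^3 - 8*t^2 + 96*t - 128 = (t - 4)*(t^3 - 2*t^2 - 16*t + 32) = (t - 4)*(t + 4)*(t^2 - 6*t + 8) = (t - 4)^2*(t + 4)*(t - 2)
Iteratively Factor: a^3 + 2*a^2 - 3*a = (a + 3)*(a^2 - a) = a*(a + 3)*(a - 1)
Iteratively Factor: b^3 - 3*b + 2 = (b - 1)*(b^2 + b - 2) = (b - 1)^2*(b + 2)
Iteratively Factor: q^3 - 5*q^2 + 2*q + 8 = (q + 1)*(q^2 - 6*q + 8) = (q - 2)*(q + 1)*(q - 4)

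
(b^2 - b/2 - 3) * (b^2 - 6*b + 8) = b^4 - 13*b^3/2 + 8*b^2 + 14*b - 24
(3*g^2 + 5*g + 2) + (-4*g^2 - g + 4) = -g^2 + 4*g + 6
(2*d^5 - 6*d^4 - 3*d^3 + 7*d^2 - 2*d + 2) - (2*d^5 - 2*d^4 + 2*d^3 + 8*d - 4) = -4*d^4 - 5*d^3 + 7*d^2 - 10*d + 6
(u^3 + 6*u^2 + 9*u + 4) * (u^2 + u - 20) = u^5 + 7*u^4 - 5*u^3 - 107*u^2 - 176*u - 80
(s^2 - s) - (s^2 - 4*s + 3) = 3*s - 3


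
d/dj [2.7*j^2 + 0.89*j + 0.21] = 5.4*j + 0.89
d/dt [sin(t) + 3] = cos(t)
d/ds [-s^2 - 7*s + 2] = -2*s - 7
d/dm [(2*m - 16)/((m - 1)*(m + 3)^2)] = 2*(-2*m^2 + 25*m + 5)/(m^5 + 7*m^4 + 10*m^3 - 18*m^2 - 27*m + 27)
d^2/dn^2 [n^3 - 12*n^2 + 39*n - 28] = 6*n - 24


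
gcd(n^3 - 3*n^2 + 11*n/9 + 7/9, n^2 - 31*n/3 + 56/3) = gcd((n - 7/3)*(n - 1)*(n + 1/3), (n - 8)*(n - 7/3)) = n - 7/3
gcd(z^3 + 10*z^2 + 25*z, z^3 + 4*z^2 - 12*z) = z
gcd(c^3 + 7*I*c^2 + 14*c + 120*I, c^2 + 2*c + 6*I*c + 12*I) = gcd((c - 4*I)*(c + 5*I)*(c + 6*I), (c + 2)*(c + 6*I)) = c + 6*I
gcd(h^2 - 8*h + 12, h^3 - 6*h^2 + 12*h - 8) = h - 2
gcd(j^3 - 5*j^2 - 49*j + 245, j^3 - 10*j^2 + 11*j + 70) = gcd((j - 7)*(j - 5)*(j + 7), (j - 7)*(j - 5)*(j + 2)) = j^2 - 12*j + 35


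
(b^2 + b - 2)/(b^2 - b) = (b + 2)/b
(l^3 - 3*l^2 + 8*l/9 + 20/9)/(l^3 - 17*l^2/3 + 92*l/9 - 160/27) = 3*(3*l^2 - 4*l - 4)/(9*l^2 - 36*l + 32)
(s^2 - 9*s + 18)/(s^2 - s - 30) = (s - 3)/(s + 5)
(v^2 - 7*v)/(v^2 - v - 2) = v*(7 - v)/(-v^2 + v + 2)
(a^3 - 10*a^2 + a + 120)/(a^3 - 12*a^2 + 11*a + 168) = (a - 5)/(a - 7)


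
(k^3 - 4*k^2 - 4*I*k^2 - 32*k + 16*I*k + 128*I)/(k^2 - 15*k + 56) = (k^2 + 4*k*(1 - I) - 16*I)/(k - 7)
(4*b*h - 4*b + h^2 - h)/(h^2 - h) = (4*b + h)/h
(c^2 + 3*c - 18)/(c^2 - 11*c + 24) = (c + 6)/(c - 8)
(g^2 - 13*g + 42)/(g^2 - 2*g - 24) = (g - 7)/(g + 4)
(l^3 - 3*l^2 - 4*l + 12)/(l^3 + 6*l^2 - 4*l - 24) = (l - 3)/(l + 6)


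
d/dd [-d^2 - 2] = -2*d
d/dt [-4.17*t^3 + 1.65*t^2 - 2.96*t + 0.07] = -12.51*t^2 + 3.3*t - 2.96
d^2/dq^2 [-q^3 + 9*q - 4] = -6*q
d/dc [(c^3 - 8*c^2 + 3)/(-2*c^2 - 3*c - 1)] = (-2*c^4 - 6*c^3 + 21*c^2 + 28*c + 9)/(4*c^4 + 12*c^3 + 13*c^2 + 6*c + 1)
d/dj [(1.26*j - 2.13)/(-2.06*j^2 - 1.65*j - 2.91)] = (2.5956*j^2 - 8.7756*j - 7.1811)/(4.2436*j^4 + 6.798*j^3 + 14.7117*j^2 + 9.603*j + 8.4681)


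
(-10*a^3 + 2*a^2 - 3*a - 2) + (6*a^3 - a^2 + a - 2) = -4*a^3 + a^2 - 2*a - 4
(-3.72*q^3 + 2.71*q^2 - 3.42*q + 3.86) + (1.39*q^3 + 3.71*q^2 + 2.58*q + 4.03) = -2.33*q^3 + 6.42*q^2 - 0.84*q + 7.89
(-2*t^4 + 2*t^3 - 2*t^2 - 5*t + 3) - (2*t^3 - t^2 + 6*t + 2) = -2*t^4 - t^2 - 11*t + 1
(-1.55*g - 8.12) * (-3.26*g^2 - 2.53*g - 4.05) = 5.053*g^3 + 30.3927*g^2 + 26.8211*g + 32.886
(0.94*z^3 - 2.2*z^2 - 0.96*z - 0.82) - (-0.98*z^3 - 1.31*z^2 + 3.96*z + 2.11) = 1.92*z^3 - 0.89*z^2 - 4.92*z - 2.93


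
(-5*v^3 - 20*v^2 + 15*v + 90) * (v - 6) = -5*v^4 + 10*v^3 + 135*v^2 - 540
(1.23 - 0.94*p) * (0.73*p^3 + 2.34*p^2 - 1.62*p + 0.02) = -0.6862*p^4 - 1.3017*p^3 + 4.401*p^2 - 2.0114*p + 0.0246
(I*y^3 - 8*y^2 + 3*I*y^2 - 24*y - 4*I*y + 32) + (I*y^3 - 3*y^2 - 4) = 2*I*y^3 - 11*y^2 + 3*I*y^2 - 24*y - 4*I*y + 28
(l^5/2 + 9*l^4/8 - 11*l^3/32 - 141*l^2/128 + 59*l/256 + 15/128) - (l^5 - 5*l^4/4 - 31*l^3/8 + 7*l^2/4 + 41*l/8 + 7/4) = -l^5/2 + 19*l^4/8 + 113*l^3/32 - 365*l^2/128 - 1253*l/256 - 209/128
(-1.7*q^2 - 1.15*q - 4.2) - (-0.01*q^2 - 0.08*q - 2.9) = -1.69*q^2 - 1.07*q - 1.3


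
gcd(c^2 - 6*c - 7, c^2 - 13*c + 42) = c - 7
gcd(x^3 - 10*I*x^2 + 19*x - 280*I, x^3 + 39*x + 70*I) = x^2 - 2*I*x + 35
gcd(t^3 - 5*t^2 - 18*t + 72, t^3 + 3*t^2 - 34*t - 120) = t^2 - 2*t - 24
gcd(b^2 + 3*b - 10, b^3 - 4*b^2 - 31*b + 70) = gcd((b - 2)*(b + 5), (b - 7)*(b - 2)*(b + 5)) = b^2 + 3*b - 10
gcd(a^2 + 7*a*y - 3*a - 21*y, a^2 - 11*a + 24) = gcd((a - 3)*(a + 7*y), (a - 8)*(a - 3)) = a - 3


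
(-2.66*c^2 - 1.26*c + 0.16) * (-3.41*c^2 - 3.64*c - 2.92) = 9.0706*c^4 + 13.979*c^3 + 11.808*c^2 + 3.0968*c - 0.4672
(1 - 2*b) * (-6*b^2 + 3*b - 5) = 12*b^3 - 12*b^2 + 13*b - 5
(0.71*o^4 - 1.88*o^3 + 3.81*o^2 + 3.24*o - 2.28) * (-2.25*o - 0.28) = -1.5975*o^5 + 4.0312*o^4 - 8.0461*o^3 - 8.3568*o^2 + 4.2228*o + 0.6384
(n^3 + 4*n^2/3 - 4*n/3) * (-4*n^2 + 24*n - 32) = -4*n^5 + 56*n^4/3 + 16*n^3/3 - 224*n^2/3 + 128*n/3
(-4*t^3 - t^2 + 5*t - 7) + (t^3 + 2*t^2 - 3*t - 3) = -3*t^3 + t^2 + 2*t - 10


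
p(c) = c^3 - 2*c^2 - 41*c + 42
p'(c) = 3*c^2 - 4*c - 41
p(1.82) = -33.22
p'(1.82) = -38.34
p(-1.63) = 99.19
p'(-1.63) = -26.51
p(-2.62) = 117.71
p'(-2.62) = -9.93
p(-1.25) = 88.17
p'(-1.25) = -31.31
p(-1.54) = 96.74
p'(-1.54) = -27.73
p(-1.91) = 106.05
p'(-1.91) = -22.42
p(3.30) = -79.14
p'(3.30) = -21.53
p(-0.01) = 42.41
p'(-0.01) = -40.96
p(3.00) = -72.00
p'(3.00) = -26.00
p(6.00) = -60.00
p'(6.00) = 43.00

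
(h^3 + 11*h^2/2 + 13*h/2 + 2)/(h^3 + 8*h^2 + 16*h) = (2*h^2 + 3*h + 1)/(2*h*(h + 4))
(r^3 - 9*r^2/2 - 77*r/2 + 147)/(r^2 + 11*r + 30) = (2*r^2 - 21*r + 49)/(2*(r + 5))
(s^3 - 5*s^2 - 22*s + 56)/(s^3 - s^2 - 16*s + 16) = (s^2 - 9*s + 14)/(s^2 - 5*s + 4)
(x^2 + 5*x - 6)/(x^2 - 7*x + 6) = (x + 6)/(x - 6)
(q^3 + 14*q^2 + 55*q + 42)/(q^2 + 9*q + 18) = (q^2 + 8*q + 7)/(q + 3)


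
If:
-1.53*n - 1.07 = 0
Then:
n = -0.70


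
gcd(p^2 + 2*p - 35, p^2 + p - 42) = p + 7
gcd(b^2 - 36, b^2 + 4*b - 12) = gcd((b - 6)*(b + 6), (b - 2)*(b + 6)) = b + 6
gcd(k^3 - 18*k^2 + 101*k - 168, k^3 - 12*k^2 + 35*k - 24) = k^2 - 11*k + 24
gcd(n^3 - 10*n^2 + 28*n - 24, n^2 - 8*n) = 1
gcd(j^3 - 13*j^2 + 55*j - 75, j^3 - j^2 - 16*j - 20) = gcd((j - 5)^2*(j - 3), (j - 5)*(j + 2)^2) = j - 5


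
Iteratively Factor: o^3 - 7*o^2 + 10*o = (o - 5)*(o^2 - 2*o) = o*(o - 5)*(o - 2)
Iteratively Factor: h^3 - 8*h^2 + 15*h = (h - 3)*(h^2 - 5*h) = (h - 5)*(h - 3)*(h)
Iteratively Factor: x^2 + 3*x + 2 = (x + 1)*(x + 2)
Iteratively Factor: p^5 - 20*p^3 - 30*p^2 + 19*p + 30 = (p + 1)*(p^4 - p^3 - 19*p^2 - 11*p + 30) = (p - 1)*(p + 1)*(p^3 - 19*p - 30) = (p - 1)*(p + 1)*(p + 2)*(p^2 - 2*p - 15) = (p - 1)*(p + 1)*(p + 2)*(p + 3)*(p - 5)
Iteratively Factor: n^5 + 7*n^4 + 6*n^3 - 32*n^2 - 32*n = (n - 2)*(n^4 + 9*n^3 + 24*n^2 + 16*n) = (n - 2)*(n + 1)*(n^3 + 8*n^2 + 16*n) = (n - 2)*(n + 1)*(n + 4)*(n^2 + 4*n) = (n - 2)*(n + 1)*(n + 4)^2*(n)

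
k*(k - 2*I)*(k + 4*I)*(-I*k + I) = -I*k^4 + 2*k^3 + I*k^3 - 2*k^2 - 8*I*k^2 + 8*I*k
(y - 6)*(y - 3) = y^2 - 9*y + 18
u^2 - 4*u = u*(u - 4)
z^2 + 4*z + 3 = (z + 1)*(z + 3)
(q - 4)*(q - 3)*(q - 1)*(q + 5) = q^4 - 3*q^3 - 21*q^2 + 83*q - 60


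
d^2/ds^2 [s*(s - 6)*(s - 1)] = 6*s - 14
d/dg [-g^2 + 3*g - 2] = 3 - 2*g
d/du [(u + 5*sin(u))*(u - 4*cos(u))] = (u + 5*sin(u))*(4*sin(u) + 1) + (u - 4*cos(u))*(5*cos(u) + 1)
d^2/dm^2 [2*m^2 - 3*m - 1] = 4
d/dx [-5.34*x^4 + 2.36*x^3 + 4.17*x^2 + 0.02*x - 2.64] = -21.36*x^3 + 7.08*x^2 + 8.34*x + 0.02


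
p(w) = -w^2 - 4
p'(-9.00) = 18.00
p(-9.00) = -85.00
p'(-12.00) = 24.00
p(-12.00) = -148.00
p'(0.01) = -0.02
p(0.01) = -4.00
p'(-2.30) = 4.60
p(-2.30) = -9.29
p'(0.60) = -1.20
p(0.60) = -4.36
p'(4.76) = -9.52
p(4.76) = -26.66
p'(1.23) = -2.46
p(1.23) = -5.51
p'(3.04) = -6.08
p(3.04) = -13.24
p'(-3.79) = 7.58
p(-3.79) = -18.36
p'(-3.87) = 7.74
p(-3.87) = -18.98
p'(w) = -2*w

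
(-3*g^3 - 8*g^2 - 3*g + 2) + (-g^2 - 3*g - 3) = -3*g^3 - 9*g^2 - 6*g - 1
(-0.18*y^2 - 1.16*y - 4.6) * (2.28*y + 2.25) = -0.4104*y^3 - 3.0498*y^2 - 13.098*y - 10.35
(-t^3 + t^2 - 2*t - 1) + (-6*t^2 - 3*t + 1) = -t^3 - 5*t^2 - 5*t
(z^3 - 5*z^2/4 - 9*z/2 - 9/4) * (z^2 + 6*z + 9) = z^5 + 19*z^4/4 - 3*z^3 - 81*z^2/2 - 54*z - 81/4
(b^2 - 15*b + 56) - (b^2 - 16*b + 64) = b - 8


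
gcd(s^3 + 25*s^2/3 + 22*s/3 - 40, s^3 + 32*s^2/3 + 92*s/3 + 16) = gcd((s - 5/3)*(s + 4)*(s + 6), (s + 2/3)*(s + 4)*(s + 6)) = s^2 + 10*s + 24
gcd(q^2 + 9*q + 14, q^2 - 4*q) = 1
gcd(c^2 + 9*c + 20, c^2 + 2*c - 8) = c + 4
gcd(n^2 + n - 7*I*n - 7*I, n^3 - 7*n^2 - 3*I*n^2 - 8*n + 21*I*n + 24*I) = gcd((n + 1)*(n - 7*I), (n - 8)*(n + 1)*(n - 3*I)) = n + 1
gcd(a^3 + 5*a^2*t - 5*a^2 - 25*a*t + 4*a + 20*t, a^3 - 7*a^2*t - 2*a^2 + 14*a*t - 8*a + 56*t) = a - 4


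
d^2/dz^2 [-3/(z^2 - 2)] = 6*(-3*z^2 - 2)/(z^2 - 2)^3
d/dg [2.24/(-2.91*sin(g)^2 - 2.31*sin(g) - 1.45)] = (13.0368*sin(g) + 5.1744)*cos(g)/(2.91*sin(g)^2 + 2.31*sin(g) + 1.45)^2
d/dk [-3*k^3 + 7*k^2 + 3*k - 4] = -9*k^2 + 14*k + 3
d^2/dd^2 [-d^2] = -2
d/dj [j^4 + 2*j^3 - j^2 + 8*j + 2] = 4*j^3 + 6*j^2 - 2*j + 8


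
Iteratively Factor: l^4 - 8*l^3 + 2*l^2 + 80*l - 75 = (l + 3)*(l^3 - 11*l^2 + 35*l - 25) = (l - 5)*(l + 3)*(l^2 - 6*l + 5) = (l - 5)^2*(l + 3)*(l - 1)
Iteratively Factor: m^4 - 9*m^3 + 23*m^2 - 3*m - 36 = (m - 4)*(m^3 - 5*m^2 + 3*m + 9) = (m - 4)*(m + 1)*(m^2 - 6*m + 9) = (m - 4)*(m - 3)*(m + 1)*(m - 3)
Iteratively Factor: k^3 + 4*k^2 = (k)*(k^2 + 4*k) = k^2*(k + 4)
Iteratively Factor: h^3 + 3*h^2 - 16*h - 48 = (h - 4)*(h^2 + 7*h + 12) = (h - 4)*(h + 4)*(h + 3)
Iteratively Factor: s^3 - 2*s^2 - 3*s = (s - 3)*(s^2 + s) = s*(s - 3)*(s + 1)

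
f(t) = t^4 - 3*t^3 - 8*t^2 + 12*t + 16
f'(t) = 4*t^3 - 9*t^2 - 16*t + 12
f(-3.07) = 79.39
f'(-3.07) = -139.44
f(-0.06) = 15.25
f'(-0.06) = 12.93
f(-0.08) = 14.99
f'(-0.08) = 13.22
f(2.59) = -13.71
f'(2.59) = -20.32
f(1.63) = 8.37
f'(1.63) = -20.67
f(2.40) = -9.57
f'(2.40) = -22.94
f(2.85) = -18.25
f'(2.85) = -14.11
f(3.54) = -17.82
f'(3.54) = 20.02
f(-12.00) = 24640.00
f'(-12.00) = -8004.00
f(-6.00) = 1600.00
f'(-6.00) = -1080.00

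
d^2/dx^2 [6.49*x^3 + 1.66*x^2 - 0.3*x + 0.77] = 38.94*x + 3.32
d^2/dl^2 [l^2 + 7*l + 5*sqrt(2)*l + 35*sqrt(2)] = 2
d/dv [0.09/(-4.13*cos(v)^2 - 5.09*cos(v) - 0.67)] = -(0.7434*cos(v) + 0.4581)*sin(v)/(4.13*cos(v)^2 + 5.09*cos(v) + 0.67)^2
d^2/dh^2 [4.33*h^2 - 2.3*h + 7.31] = 8.66000000000000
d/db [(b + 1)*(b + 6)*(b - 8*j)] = 3*b^2 - 16*b*j + 14*b - 56*j + 6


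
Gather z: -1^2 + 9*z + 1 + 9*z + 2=18*z + 2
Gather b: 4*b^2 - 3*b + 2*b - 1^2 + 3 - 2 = 4*b^2 - b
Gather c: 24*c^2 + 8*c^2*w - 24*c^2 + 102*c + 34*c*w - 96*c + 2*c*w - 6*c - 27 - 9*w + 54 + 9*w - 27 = 8*c^2*w + 36*c*w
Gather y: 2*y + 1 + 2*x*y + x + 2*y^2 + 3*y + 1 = x + 2*y^2 + y*(2*x + 5) + 2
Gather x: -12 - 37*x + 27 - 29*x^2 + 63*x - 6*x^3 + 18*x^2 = -6*x^3 - 11*x^2 + 26*x + 15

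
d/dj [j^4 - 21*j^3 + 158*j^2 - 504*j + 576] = 4*j^3 - 63*j^2 + 316*j - 504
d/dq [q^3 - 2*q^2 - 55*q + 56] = 3*q^2 - 4*q - 55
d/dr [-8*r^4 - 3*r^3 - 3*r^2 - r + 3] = -32*r^3 - 9*r^2 - 6*r - 1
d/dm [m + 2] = 1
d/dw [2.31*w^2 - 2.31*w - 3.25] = 4.62*w - 2.31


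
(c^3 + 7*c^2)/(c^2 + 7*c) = c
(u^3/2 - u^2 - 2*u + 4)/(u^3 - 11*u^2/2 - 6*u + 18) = (u^2 - 4*u + 4)/(2*u^2 - 15*u + 18)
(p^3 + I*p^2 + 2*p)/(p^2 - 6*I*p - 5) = p*(p + 2*I)/(p - 5*I)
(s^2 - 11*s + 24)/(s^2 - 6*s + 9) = (s - 8)/(s - 3)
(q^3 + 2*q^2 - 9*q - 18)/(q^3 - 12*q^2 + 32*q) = (q^3 + 2*q^2 - 9*q - 18)/(q*(q^2 - 12*q + 32))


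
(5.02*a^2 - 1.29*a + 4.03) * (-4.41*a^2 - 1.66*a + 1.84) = -22.1382*a^4 - 2.6443*a^3 - 6.3941*a^2 - 9.0634*a + 7.4152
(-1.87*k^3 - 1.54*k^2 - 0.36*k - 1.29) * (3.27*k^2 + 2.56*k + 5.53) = -6.1149*k^5 - 9.823*k^4 - 15.4607*k^3 - 13.6561*k^2 - 5.2932*k - 7.1337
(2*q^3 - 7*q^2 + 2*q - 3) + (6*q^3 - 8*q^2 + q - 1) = 8*q^3 - 15*q^2 + 3*q - 4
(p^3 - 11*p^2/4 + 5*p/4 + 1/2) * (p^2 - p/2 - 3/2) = p^5 - 13*p^4/4 + 9*p^3/8 + 4*p^2 - 17*p/8 - 3/4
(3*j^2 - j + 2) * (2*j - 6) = 6*j^3 - 20*j^2 + 10*j - 12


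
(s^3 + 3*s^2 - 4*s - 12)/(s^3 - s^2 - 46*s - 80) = (s^2 + s - 6)/(s^2 - 3*s - 40)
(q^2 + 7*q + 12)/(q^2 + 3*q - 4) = (q + 3)/(q - 1)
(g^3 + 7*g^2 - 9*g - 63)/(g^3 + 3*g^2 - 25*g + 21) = (g + 3)/(g - 1)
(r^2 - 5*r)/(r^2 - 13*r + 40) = r/(r - 8)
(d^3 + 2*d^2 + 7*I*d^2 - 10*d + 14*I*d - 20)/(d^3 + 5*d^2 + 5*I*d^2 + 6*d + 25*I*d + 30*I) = (d + 2*I)/(d + 3)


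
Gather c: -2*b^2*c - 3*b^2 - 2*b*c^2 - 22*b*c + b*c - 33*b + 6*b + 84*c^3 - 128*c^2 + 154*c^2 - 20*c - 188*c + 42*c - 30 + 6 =-3*b^2 - 27*b + 84*c^3 + c^2*(26 - 2*b) + c*(-2*b^2 - 21*b - 166) - 24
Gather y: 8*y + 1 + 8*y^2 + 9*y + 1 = 8*y^2 + 17*y + 2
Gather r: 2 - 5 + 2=-1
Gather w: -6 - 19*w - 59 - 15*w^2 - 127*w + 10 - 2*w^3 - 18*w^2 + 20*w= -2*w^3 - 33*w^2 - 126*w - 55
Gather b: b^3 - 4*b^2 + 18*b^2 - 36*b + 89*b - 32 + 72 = b^3 + 14*b^2 + 53*b + 40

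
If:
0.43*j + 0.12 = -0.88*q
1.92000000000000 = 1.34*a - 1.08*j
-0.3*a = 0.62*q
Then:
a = 5.98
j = 5.65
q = -2.90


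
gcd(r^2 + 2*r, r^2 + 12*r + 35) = 1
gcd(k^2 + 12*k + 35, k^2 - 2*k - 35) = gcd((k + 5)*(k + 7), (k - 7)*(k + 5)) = k + 5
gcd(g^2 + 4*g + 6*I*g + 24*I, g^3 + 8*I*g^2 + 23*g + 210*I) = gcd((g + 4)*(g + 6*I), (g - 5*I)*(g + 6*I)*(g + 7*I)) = g + 6*I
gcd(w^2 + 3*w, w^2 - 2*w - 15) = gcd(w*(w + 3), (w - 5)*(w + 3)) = w + 3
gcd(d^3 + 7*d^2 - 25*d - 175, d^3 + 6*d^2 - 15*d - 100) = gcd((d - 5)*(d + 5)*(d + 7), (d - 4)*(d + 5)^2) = d + 5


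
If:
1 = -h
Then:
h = -1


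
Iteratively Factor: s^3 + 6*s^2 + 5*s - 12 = (s + 3)*(s^2 + 3*s - 4) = (s + 3)*(s + 4)*(s - 1)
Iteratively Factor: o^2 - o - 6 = (o + 2)*(o - 3)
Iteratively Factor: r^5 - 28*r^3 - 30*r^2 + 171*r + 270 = (r - 3)*(r^4 + 3*r^3 - 19*r^2 - 87*r - 90) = (r - 3)*(r + 2)*(r^3 + r^2 - 21*r - 45) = (r - 3)*(r + 2)*(r + 3)*(r^2 - 2*r - 15) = (r - 5)*(r - 3)*(r + 2)*(r + 3)*(r + 3)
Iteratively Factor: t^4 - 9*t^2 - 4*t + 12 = (t + 2)*(t^3 - 2*t^2 - 5*t + 6) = (t + 2)^2*(t^2 - 4*t + 3) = (t - 3)*(t + 2)^2*(t - 1)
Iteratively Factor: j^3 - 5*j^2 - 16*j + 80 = (j - 5)*(j^2 - 16) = (j - 5)*(j + 4)*(j - 4)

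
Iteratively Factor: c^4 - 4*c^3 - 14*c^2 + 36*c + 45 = (c - 5)*(c^3 + c^2 - 9*c - 9) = (c - 5)*(c + 1)*(c^2 - 9) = (c - 5)*(c + 1)*(c + 3)*(c - 3)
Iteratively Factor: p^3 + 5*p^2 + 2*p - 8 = (p - 1)*(p^2 + 6*p + 8) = (p - 1)*(p + 4)*(p + 2)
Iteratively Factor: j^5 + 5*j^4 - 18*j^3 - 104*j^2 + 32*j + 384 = (j - 2)*(j^4 + 7*j^3 - 4*j^2 - 112*j - 192) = (j - 2)*(j + 4)*(j^3 + 3*j^2 - 16*j - 48) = (j - 2)*(j + 4)^2*(j^2 - j - 12) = (j - 2)*(j + 3)*(j + 4)^2*(j - 4)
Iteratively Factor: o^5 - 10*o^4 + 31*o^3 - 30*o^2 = (o - 5)*(o^4 - 5*o^3 + 6*o^2) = o*(o - 5)*(o^3 - 5*o^2 + 6*o) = o*(o - 5)*(o - 2)*(o^2 - 3*o) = o*(o - 5)*(o - 3)*(o - 2)*(o)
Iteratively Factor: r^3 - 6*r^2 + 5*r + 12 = (r + 1)*(r^2 - 7*r + 12) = (r - 4)*(r + 1)*(r - 3)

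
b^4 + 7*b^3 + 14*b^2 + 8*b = b*(b + 1)*(b + 2)*(b + 4)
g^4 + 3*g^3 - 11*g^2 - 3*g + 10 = (g - 2)*(g - 1)*(g + 1)*(g + 5)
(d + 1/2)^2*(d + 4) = d^3 + 5*d^2 + 17*d/4 + 1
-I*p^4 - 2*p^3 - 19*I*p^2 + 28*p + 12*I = (p - 6*I)*(p + I)*(p + 2*I)*(-I*p + 1)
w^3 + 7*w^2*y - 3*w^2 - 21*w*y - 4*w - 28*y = (w - 4)*(w + 1)*(w + 7*y)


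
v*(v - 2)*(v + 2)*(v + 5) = v^4 + 5*v^3 - 4*v^2 - 20*v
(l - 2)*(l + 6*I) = l^2 - 2*l + 6*I*l - 12*I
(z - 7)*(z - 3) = z^2 - 10*z + 21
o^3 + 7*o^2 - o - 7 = (o - 1)*(o + 1)*(o + 7)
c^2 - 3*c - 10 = (c - 5)*(c + 2)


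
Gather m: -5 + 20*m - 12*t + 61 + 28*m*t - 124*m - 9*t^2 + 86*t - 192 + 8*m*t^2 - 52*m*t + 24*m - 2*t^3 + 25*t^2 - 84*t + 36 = m*(8*t^2 - 24*t - 80) - 2*t^3 + 16*t^2 - 10*t - 100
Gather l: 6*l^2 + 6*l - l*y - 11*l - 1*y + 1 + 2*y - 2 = 6*l^2 + l*(-y - 5) + y - 1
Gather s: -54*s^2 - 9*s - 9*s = -54*s^2 - 18*s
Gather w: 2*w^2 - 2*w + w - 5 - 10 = 2*w^2 - w - 15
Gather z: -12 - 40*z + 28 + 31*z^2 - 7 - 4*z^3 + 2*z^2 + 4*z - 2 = -4*z^3 + 33*z^2 - 36*z + 7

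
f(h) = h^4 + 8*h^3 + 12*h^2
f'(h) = 4*h^3 + 24*h^2 + 24*h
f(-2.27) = -5.19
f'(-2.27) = 22.40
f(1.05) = 23.71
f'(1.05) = 56.29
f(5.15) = 2114.44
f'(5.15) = 1306.50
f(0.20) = 0.55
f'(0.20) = 5.79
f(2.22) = 170.96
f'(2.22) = 215.33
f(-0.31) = 0.92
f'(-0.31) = -5.25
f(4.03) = 982.26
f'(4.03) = 748.30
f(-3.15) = -32.52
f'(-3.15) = 37.52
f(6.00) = 3456.00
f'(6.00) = 1872.00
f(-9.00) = 1701.00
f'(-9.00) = -1188.00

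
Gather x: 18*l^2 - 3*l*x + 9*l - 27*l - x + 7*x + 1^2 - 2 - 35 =18*l^2 - 18*l + x*(6 - 3*l) - 36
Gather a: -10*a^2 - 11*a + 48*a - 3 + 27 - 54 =-10*a^2 + 37*a - 30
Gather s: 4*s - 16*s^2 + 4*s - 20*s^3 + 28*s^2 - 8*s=-20*s^3 + 12*s^2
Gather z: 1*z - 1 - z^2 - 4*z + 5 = -z^2 - 3*z + 4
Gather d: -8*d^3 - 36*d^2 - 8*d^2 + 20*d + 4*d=-8*d^3 - 44*d^2 + 24*d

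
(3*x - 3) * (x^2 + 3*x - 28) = 3*x^3 + 6*x^2 - 93*x + 84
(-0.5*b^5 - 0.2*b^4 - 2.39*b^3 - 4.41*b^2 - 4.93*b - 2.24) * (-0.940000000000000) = 0.47*b^5 + 0.188*b^4 + 2.2466*b^3 + 4.1454*b^2 + 4.6342*b + 2.1056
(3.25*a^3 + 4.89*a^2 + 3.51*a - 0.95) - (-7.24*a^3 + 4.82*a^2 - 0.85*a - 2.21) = 10.49*a^3 + 0.0699999999999994*a^2 + 4.36*a + 1.26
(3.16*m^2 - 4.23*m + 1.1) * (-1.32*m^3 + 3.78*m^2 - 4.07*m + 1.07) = -4.1712*m^5 + 17.5284*m^4 - 30.3026*m^3 + 24.7553*m^2 - 9.0031*m + 1.177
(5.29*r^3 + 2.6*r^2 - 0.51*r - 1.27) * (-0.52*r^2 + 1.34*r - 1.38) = -2.7508*r^5 + 5.7366*r^4 - 3.551*r^3 - 3.611*r^2 - 0.998*r + 1.7526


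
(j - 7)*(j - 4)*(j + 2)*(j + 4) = j^4 - 5*j^3 - 30*j^2 + 80*j + 224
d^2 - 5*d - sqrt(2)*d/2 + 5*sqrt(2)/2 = (d - 5)*(d - sqrt(2)/2)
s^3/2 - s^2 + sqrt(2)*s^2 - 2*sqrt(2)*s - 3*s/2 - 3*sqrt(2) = (s/2 + 1/2)*(s - 3)*(s + 2*sqrt(2))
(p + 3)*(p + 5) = p^2 + 8*p + 15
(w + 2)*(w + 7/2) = w^2 + 11*w/2 + 7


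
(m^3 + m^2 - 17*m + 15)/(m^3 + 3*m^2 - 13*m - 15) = (m - 1)/(m + 1)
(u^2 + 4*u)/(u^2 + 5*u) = (u + 4)/(u + 5)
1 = 1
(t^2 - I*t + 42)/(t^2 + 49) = (t + 6*I)/(t + 7*I)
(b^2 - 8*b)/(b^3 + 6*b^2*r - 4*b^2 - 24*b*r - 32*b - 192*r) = b/(b^2 + 6*b*r + 4*b + 24*r)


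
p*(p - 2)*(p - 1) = p^3 - 3*p^2 + 2*p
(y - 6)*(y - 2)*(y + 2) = y^3 - 6*y^2 - 4*y + 24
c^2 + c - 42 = (c - 6)*(c + 7)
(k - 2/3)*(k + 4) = k^2 + 10*k/3 - 8/3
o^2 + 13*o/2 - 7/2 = (o - 1/2)*(o + 7)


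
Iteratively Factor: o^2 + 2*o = (o + 2)*(o)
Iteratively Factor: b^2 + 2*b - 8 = (b + 4)*(b - 2)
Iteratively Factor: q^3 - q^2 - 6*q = (q + 2)*(q^2 - 3*q) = q*(q + 2)*(q - 3)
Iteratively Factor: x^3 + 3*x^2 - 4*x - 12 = (x + 2)*(x^2 + x - 6) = (x - 2)*(x + 2)*(x + 3)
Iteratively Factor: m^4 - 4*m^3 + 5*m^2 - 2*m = (m - 1)*(m^3 - 3*m^2 + 2*m) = (m - 2)*(m - 1)*(m^2 - m) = (m - 2)*(m - 1)^2*(m)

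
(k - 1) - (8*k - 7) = 6 - 7*k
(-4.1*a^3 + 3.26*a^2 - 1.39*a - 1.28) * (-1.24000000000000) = 5.084*a^3 - 4.0424*a^2 + 1.7236*a + 1.5872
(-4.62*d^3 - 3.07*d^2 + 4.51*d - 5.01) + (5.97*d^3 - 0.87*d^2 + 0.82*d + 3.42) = 1.35*d^3 - 3.94*d^2 + 5.33*d - 1.59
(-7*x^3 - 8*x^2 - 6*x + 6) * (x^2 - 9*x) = -7*x^5 + 55*x^4 + 66*x^3 + 60*x^2 - 54*x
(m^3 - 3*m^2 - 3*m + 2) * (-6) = -6*m^3 + 18*m^2 + 18*m - 12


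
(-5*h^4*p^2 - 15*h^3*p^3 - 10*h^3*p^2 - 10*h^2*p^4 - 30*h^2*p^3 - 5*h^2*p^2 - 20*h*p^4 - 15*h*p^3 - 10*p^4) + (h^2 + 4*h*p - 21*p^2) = -5*h^4*p^2 - 15*h^3*p^3 - 10*h^3*p^2 - 10*h^2*p^4 - 30*h^2*p^3 - 5*h^2*p^2 + h^2 - 20*h*p^4 - 15*h*p^3 + 4*h*p - 10*p^4 - 21*p^2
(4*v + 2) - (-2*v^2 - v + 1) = 2*v^2 + 5*v + 1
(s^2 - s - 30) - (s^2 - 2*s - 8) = s - 22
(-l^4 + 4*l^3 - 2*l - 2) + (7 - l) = -l^4 + 4*l^3 - 3*l + 5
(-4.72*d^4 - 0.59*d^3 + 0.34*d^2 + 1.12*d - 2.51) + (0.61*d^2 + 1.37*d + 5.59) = -4.72*d^4 - 0.59*d^3 + 0.95*d^2 + 2.49*d + 3.08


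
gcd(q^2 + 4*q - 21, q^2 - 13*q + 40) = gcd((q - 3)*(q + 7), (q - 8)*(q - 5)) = 1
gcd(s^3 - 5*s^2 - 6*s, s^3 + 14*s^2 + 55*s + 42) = s + 1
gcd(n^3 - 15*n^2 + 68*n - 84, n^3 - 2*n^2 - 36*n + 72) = n^2 - 8*n + 12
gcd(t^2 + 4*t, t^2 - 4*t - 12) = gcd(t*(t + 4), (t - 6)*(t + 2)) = 1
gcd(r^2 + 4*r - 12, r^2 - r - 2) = r - 2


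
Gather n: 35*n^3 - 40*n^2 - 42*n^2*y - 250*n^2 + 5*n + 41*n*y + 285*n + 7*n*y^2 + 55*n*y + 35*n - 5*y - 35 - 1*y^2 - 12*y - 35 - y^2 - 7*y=35*n^3 + n^2*(-42*y - 290) + n*(7*y^2 + 96*y + 325) - 2*y^2 - 24*y - 70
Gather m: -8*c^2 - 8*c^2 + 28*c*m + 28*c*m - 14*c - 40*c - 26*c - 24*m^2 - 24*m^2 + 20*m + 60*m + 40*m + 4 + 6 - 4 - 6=-16*c^2 - 80*c - 48*m^2 + m*(56*c + 120)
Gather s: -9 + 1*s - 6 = s - 15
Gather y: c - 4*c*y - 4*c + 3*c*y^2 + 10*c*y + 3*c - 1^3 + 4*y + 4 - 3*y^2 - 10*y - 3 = y^2*(3*c - 3) + y*(6*c - 6)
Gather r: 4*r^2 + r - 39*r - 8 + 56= 4*r^2 - 38*r + 48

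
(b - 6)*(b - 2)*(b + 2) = b^3 - 6*b^2 - 4*b + 24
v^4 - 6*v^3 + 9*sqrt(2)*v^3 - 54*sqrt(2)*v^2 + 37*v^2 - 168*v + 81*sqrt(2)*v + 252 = (v - 3)^2*(v + 2*sqrt(2))*(v + 7*sqrt(2))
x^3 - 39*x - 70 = (x - 7)*(x + 2)*(x + 5)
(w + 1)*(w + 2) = w^2 + 3*w + 2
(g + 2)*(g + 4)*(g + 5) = g^3 + 11*g^2 + 38*g + 40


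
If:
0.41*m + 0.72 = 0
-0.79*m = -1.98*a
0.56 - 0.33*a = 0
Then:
No Solution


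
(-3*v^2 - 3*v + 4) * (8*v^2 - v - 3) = -24*v^4 - 21*v^3 + 44*v^2 + 5*v - 12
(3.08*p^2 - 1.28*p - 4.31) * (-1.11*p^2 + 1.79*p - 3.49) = -3.4188*p^4 + 6.934*p^3 - 8.2563*p^2 - 3.2477*p + 15.0419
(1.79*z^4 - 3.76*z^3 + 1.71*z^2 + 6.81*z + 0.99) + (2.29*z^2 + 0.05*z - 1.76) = 1.79*z^4 - 3.76*z^3 + 4.0*z^2 + 6.86*z - 0.77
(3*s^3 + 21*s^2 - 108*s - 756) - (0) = 3*s^3 + 21*s^2 - 108*s - 756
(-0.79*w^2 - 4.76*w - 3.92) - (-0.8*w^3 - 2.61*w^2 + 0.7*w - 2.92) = 0.8*w^3 + 1.82*w^2 - 5.46*w - 1.0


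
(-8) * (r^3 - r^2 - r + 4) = -8*r^3 + 8*r^2 + 8*r - 32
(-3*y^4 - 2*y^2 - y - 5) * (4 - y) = 3*y^5 - 12*y^4 + 2*y^3 - 7*y^2 + y - 20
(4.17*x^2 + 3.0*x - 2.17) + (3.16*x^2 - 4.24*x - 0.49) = 7.33*x^2 - 1.24*x - 2.66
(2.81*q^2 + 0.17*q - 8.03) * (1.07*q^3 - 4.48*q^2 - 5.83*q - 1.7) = 3.0067*q^5 - 12.4069*q^4 - 25.736*q^3 + 30.2063*q^2 + 46.5259*q + 13.651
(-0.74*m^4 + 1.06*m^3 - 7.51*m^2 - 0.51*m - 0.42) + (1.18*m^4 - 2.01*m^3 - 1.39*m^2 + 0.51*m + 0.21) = 0.44*m^4 - 0.95*m^3 - 8.9*m^2 - 0.21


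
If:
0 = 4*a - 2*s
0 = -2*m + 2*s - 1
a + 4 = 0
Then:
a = -4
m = -17/2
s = -8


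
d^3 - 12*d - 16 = (d - 4)*(d + 2)^2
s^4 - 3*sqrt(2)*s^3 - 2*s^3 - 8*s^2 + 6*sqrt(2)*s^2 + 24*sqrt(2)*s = s*(s - 4)*(s + 2)*(s - 3*sqrt(2))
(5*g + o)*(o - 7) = 5*g*o - 35*g + o^2 - 7*o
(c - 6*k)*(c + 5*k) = c^2 - c*k - 30*k^2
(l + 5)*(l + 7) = l^2 + 12*l + 35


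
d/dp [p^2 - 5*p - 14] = 2*p - 5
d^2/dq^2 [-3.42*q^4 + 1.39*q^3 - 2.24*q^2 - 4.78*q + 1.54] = -41.04*q^2 + 8.34*q - 4.48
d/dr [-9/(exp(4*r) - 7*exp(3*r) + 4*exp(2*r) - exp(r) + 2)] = (36*exp(3*r) - 189*exp(2*r) + 72*exp(r) - 9)*exp(r)/(exp(4*r) - 7*exp(3*r) + 4*exp(2*r) - exp(r) + 2)^2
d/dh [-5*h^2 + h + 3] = 1 - 10*h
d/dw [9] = 0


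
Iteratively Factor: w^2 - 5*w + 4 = (w - 4)*(w - 1)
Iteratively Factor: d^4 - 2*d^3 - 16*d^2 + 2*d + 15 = (d + 1)*(d^3 - 3*d^2 - 13*d + 15) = (d - 1)*(d + 1)*(d^2 - 2*d - 15) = (d - 5)*(d - 1)*(d + 1)*(d + 3)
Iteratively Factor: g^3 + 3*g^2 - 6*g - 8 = (g + 4)*(g^2 - g - 2) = (g + 1)*(g + 4)*(g - 2)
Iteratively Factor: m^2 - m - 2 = (m - 2)*(m + 1)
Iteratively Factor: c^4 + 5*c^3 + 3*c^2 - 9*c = (c)*(c^3 + 5*c^2 + 3*c - 9) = c*(c + 3)*(c^2 + 2*c - 3) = c*(c + 3)^2*(c - 1)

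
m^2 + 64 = (m - 8*I)*(m + 8*I)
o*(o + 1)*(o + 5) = o^3 + 6*o^2 + 5*o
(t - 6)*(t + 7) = t^2 + t - 42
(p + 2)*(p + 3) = p^2 + 5*p + 6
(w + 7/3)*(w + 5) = w^2 + 22*w/3 + 35/3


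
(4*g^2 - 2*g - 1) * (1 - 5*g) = -20*g^3 + 14*g^2 + 3*g - 1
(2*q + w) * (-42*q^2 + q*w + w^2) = -84*q^3 - 40*q^2*w + 3*q*w^2 + w^3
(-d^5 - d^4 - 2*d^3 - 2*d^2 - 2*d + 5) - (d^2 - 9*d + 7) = -d^5 - d^4 - 2*d^3 - 3*d^2 + 7*d - 2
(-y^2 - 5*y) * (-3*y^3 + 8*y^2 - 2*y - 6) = 3*y^5 + 7*y^4 - 38*y^3 + 16*y^2 + 30*y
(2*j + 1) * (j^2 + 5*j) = 2*j^3 + 11*j^2 + 5*j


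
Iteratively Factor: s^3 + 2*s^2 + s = (s + 1)*(s^2 + s) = (s + 1)^2*(s)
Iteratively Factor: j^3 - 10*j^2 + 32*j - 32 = (j - 2)*(j^2 - 8*j + 16) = (j - 4)*(j - 2)*(j - 4)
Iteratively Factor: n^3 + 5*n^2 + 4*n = (n + 1)*(n^2 + 4*n) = (n + 1)*(n + 4)*(n)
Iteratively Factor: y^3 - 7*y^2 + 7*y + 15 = (y + 1)*(y^2 - 8*y + 15) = (y - 5)*(y + 1)*(y - 3)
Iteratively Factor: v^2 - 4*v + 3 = (v - 3)*(v - 1)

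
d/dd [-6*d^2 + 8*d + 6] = 8 - 12*d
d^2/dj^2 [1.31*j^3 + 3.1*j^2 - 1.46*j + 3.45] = 7.86*j + 6.2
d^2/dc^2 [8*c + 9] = 0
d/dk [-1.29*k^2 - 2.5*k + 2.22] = -2.58*k - 2.5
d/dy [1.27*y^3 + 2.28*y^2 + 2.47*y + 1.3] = 3.81*y^2 + 4.56*y + 2.47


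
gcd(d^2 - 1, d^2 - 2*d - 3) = d + 1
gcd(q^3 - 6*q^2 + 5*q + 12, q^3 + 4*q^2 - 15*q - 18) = q^2 - 2*q - 3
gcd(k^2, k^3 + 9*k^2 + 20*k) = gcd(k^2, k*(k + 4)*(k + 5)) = k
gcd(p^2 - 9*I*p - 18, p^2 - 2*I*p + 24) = p - 6*I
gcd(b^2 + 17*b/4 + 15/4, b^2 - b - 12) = b + 3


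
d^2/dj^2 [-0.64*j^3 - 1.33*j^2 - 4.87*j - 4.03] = -3.84*j - 2.66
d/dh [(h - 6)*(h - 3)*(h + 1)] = 3*h^2 - 16*h + 9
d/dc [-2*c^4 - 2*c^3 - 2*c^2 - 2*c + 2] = -8*c^3 - 6*c^2 - 4*c - 2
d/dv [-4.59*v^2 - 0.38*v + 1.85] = -9.18*v - 0.38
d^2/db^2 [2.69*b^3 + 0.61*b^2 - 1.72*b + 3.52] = 16.14*b + 1.22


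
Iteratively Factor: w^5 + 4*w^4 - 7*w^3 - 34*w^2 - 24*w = (w + 2)*(w^4 + 2*w^3 - 11*w^2 - 12*w) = (w + 2)*(w + 4)*(w^3 - 2*w^2 - 3*w) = (w - 3)*(w + 2)*(w + 4)*(w^2 + w) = w*(w - 3)*(w + 2)*(w + 4)*(w + 1)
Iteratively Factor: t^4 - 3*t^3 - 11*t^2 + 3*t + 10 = (t + 2)*(t^3 - 5*t^2 - t + 5) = (t + 1)*(t + 2)*(t^2 - 6*t + 5) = (t - 5)*(t + 1)*(t + 2)*(t - 1)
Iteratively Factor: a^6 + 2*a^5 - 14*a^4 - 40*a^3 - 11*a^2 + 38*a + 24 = (a - 4)*(a^5 + 6*a^4 + 10*a^3 - 11*a - 6) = (a - 4)*(a + 2)*(a^4 + 4*a^3 + 2*a^2 - 4*a - 3) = (a - 4)*(a + 2)*(a + 3)*(a^3 + a^2 - a - 1) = (a - 4)*(a + 1)*(a + 2)*(a + 3)*(a^2 - 1) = (a - 4)*(a + 1)^2*(a + 2)*(a + 3)*(a - 1)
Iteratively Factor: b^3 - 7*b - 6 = (b + 2)*(b^2 - 2*b - 3) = (b + 1)*(b + 2)*(b - 3)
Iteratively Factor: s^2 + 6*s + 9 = (s + 3)*(s + 3)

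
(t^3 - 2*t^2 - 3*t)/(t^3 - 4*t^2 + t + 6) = t/(t - 2)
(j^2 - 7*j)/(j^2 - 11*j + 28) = j/(j - 4)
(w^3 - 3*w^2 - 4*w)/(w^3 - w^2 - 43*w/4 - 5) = 4*w*(w + 1)/(4*w^2 + 12*w + 5)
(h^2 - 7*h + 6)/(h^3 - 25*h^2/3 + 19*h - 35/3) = 3*(h - 6)/(3*h^2 - 22*h + 35)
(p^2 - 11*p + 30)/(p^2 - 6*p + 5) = (p - 6)/(p - 1)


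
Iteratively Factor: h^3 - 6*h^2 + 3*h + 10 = (h - 5)*(h^2 - h - 2) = (h - 5)*(h - 2)*(h + 1)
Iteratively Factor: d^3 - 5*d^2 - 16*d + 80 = (d - 5)*(d^2 - 16) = (d - 5)*(d + 4)*(d - 4)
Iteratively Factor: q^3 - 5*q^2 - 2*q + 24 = (q + 2)*(q^2 - 7*q + 12) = (q - 4)*(q + 2)*(q - 3)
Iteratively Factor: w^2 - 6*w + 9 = (w - 3)*(w - 3)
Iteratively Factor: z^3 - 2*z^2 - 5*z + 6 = (z + 2)*(z^2 - 4*z + 3) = (z - 3)*(z + 2)*(z - 1)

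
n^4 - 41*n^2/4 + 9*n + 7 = (n - 2)^2*(n + 1/2)*(n + 7/2)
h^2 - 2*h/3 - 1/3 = (h - 1)*(h + 1/3)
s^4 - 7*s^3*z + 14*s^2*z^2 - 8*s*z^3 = s*(s - 4*z)*(s - 2*z)*(s - z)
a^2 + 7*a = a*(a + 7)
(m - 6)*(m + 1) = m^2 - 5*m - 6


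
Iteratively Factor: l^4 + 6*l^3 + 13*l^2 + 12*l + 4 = (l + 2)*(l^3 + 4*l^2 + 5*l + 2) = (l + 1)*(l + 2)*(l^2 + 3*l + 2) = (l + 1)^2*(l + 2)*(l + 2)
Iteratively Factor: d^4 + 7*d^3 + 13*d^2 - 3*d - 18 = (d + 3)*(d^3 + 4*d^2 + d - 6) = (d + 2)*(d + 3)*(d^2 + 2*d - 3) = (d + 2)*(d + 3)^2*(d - 1)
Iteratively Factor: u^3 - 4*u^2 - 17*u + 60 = (u - 3)*(u^2 - u - 20) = (u - 3)*(u + 4)*(u - 5)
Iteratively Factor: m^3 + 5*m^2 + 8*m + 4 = (m + 2)*(m^2 + 3*m + 2) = (m + 2)^2*(m + 1)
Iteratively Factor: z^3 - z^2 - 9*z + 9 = (z + 3)*(z^2 - 4*z + 3) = (z - 1)*(z + 3)*(z - 3)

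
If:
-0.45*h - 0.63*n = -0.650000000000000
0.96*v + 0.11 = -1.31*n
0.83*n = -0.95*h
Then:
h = -2.40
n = 2.74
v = -3.86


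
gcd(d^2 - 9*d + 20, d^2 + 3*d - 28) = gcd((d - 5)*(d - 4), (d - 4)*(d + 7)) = d - 4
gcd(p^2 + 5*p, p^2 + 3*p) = p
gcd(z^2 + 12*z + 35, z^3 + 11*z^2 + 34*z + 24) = 1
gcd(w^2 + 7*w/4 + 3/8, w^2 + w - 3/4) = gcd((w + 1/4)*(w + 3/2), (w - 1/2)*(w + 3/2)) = w + 3/2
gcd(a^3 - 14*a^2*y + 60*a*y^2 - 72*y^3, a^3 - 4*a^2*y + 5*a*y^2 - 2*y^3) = -a + 2*y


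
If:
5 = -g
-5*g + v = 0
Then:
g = -5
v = -25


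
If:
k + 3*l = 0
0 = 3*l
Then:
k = 0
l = 0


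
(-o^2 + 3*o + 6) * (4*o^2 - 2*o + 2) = -4*o^4 + 14*o^3 + 16*o^2 - 6*o + 12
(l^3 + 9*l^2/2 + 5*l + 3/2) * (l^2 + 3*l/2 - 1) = l^5 + 6*l^4 + 43*l^3/4 + 9*l^2/2 - 11*l/4 - 3/2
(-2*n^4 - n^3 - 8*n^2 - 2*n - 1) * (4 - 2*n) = 4*n^5 - 6*n^4 + 12*n^3 - 28*n^2 - 6*n - 4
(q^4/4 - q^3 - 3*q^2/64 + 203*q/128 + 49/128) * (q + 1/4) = q^5/4 - 15*q^4/16 - 19*q^3/64 + 403*q^2/256 + 399*q/512 + 49/512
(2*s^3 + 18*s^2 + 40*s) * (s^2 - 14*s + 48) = 2*s^5 - 10*s^4 - 116*s^3 + 304*s^2 + 1920*s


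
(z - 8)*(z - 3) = z^2 - 11*z + 24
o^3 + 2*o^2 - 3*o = o*(o - 1)*(o + 3)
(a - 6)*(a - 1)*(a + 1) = a^3 - 6*a^2 - a + 6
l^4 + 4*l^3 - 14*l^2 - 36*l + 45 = (l - 3)*(l - 1)*(l + 3)*(l + 5)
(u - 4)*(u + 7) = u^2 + 3*u - 28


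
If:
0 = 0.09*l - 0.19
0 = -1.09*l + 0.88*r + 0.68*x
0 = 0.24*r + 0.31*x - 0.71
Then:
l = 2.11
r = 2.10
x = 0.66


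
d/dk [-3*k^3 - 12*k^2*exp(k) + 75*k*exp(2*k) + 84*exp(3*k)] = -12*k^2*exp(k) - 9*k^2 + 150*k*exp(2*k) - 24*k*exp(k) + 252*exp(3*k) + 75*exp(2*k)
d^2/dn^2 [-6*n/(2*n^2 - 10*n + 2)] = 6*(-n*(2*n - 5)^2 + (3*n - 5)*(n^2 - 5*n + 1))/(n^2 - 5*n + 1)^3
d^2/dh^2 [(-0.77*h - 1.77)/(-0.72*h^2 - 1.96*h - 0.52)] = ((0.77*h + 1.77)*(1.44*h + 1.96)*(2.88*h + 3.92) - (3.3264*h + 5.5672)*(0.72*h^2 + 1.96*h + 0.52))/(0.72*h^2 + 1.96*h + 0.52)^3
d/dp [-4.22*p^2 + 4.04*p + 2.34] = 4.04 - 8.44*p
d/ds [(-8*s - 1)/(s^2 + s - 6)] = (-8*s^2 - 8*s + (2*s + 1)*(8*s + 1) + 48)/(s^2 + s - 6)^2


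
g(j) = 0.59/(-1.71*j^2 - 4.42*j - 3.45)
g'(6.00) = 0.00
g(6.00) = -0.01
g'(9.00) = 0.00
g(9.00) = -0.00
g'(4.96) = 0.00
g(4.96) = -0.01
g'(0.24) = 0.15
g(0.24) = -0.13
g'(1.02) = 0.05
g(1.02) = -0.06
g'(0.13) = 0.17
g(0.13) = -0.15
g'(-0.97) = 1.09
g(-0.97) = -0.76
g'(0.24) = 0.15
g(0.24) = -0.13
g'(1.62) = 0.03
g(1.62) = -0.04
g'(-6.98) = -0.00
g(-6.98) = -0.01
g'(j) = 0.59*(3.42*j + 4.42)/(-1.71*j^2 - 4.42*j - 3.45)^2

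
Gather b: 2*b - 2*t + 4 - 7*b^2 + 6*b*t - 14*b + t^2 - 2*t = -7*b^2 + b*(6*t - 12) + t^2 - 4*t + 4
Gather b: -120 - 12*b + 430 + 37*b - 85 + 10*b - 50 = 35*b + 175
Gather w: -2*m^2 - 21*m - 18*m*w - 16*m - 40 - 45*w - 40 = -2*m^2 - 37*m + w*(-18*m - 45) - 80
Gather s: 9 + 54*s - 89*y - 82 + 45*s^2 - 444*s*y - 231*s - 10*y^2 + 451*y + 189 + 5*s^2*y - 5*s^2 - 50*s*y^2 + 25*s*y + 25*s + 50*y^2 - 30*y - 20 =s^2*(5*y + 40) + s*(-50*y^2 - 419*y - 152) + 40*y^2 + 332*y + 96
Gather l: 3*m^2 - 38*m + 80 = 3*m^2 - 38*m + 80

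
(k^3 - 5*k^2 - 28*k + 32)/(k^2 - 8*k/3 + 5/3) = 3*(k^2 - 4*k - 32)/(3*k - 5)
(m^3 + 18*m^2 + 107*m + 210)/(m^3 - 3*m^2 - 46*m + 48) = (m^2 + 12*m + 35)/(m^2 - 9*m + 8)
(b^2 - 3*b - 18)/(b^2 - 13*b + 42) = (b + 3)/(b - 7)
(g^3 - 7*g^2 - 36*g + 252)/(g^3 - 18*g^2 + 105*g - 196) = (g^2 - 36)/(g^2 - 11*g + 28)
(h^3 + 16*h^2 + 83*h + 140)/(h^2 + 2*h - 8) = (h^2 + 12*h + 35)/(h - 2)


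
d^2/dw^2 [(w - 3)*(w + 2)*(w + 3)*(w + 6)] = 12*w^2 + 48*w + 6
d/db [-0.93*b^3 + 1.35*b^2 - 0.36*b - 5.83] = -2.79*b^2 + 2.7*b - 0.36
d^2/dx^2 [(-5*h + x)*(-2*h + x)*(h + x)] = -12*h + 6*x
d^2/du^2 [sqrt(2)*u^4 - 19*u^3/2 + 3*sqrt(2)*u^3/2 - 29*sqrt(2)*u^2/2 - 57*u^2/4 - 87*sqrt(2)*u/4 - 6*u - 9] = 12*sqrt(2)*u^2 - 57*u + 9*sqrt(2)*u - 29*sqrt(2) - 57/2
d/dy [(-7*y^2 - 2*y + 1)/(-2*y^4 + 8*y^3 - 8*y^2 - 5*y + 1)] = (-28*y^5 + 44*y^4 + 40*y^3 - 5*y^2 + 2*y + 3)/(4*y^8 - 32*y^7 + 96*y^6 - 108*y^5 - 20*y^4 + 96*y^3 + 9*y^2 - 10*y + 1)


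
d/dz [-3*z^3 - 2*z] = -9*z^2 - 2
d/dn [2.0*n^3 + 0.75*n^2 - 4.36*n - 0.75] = 6.0*n^2 + 1.5*n - 4.36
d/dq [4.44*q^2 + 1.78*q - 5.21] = 8.88*q + 1.78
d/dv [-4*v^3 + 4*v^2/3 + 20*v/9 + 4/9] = -12*v^2 + 8*v/3 + 20/9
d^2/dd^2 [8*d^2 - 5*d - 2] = 16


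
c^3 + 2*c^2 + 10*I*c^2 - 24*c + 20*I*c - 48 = (c + 2)*(c + 4*I)*(c + 6*I)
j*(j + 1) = j^2 + j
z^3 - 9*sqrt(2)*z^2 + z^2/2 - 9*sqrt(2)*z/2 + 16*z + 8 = (z + 1/2)*(z - 8*sqrt(2))*(z - sqrt(2))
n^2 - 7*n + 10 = (n - 5)*(n - 2)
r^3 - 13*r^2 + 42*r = r*(r - 7)*(r - 6)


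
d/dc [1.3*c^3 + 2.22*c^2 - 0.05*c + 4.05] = 3.9*c^2 + 4.44*c - 0.05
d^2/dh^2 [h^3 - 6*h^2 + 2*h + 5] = 6*h - 12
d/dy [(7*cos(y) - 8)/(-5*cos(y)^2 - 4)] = (-35*cos(y)^2 + 80*cos(y) + 28)*sin(y)/(5*sin(y)^2 - 9)^2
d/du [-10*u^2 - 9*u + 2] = -20*u - 9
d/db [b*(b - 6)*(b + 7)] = 3*b^2 + 2*b - 42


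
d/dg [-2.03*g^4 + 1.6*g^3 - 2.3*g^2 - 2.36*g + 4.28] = -8.12*g^3 + 4.8*g^2 - 4.6*g - 2.36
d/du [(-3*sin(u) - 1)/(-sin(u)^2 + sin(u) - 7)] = (-3*sin(u)^2 - 2*sin(u) + 22)*cos(u)/(sin(u)^2 - sin(u) + 7)^2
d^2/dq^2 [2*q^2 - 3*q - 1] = 4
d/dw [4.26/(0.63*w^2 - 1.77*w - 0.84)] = (7.5402 - 5.3676*w)/(-0.63*w^2 + 1.77*w + 0.84)^2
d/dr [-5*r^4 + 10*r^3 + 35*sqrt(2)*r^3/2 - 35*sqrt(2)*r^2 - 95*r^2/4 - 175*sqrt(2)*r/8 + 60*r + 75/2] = -20*r^3 + 30*r^2 + 105*sqrt(2)*r^2/2 - 70*sqrt(2)*r - 95*r/2 - 175*sqrt(2)/8 + 60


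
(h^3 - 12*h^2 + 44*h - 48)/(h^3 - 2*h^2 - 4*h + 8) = (h^2 - 10*h + 24)/(h^2 - 4)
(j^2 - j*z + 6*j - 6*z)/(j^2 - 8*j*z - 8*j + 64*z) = (j^2 - j*z + 6*j - 6*z)/(j^2 - 8*j*z - 8*j + 64*z)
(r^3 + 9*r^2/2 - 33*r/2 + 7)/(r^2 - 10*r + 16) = (2*r^2 + 13*r - 7)/(2*(r - 8))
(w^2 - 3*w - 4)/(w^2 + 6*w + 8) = (w^2 - 3*w - 4)/(w^2 + 6*w + 8)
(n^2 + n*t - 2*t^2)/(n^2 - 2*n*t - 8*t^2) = (-n + t)/(-n + 4*t)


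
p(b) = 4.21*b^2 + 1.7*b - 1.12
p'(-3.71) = -29.54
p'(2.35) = 21.49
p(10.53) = 483.59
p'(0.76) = 8.10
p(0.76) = 2.60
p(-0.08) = -1.23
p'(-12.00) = -99.34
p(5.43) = 132.24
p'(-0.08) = 1.03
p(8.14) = 291.67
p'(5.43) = 47.42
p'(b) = 8.42*b + 1.7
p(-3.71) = 50.52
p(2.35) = 26.12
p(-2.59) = 22.72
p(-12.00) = 584.72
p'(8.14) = 70.24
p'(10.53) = 90.36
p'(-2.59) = -20.11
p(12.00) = 625.52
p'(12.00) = 102.74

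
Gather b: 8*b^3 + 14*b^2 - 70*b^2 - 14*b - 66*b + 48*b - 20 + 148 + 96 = 8*b^3 - 56*b^2 - 32*b + 224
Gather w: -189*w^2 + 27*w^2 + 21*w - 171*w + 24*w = -162*w^2 - 126*w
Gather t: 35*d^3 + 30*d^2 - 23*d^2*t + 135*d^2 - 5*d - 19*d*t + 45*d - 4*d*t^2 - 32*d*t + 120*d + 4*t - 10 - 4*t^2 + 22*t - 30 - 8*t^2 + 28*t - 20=35*d^3 + 165*d^2 + 160*d + t^2*(-4*d - 12) + t*(-23*d^2 - 51*d + 54) - 60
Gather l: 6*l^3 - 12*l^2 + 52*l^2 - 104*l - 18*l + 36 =6*l^3 + 40*l^2 - 122*l + 36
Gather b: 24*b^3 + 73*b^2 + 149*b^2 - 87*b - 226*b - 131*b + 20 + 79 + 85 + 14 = 24*b^3 + 222*b^2 - 444*b + 198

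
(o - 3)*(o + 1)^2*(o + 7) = o^4 + 6*o^3 - 12*o^2 - 38*o - 21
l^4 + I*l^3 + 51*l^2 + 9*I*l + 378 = (l - 6*I)*(l - 3*I)*(l + 3*I)*(l + 7*I)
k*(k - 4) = k^2 - 4*k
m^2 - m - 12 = (m - 4)*(m + 3)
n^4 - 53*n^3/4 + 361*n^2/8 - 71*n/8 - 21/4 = (n - 7)*(n - 6)*(n - 1/2)*(n + 1/4)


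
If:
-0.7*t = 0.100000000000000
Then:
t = -0.14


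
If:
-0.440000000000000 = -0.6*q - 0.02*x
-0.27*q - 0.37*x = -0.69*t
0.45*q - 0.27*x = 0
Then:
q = 0.69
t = 0.89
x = 1.16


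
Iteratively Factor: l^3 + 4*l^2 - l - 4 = (l + 1)*(l^2 + 3*l - 4) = (l + 1)*(l + 4)*(l - 1)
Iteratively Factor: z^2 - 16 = (z - 4)*(z + 4)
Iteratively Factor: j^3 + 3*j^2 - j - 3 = (j - 1)*(j^2 + 4*j + 3) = (j - 1)*(j + 3)*(j + 1)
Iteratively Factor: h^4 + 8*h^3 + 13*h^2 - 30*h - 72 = (h + 3)*(h^3 + 5*h^2 - 2*h - 24) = (h - 2)*(h + 3)*(h^2 + 7*h + 12) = (h - 2)*(h + 3)*(h + 4)*(h + 3)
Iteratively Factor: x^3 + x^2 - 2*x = (x)*(x^2 + x - 2) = x*(x + 2)*(x - 1)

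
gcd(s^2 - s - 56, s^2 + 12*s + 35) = s + 7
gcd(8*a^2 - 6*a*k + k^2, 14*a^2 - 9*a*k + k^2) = 2*a - k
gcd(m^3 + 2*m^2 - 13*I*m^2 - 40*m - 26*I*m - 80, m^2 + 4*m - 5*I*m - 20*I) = m - 5*I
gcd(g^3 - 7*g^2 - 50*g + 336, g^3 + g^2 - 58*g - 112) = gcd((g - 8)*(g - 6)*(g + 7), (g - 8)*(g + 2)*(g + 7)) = g^2 - g - 56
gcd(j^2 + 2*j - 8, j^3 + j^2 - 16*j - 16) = j + 4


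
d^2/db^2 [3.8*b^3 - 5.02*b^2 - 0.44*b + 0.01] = 22.8*b - 10.04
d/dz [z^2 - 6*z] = 2*z - 6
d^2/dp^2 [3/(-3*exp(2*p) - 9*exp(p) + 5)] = 9*(-6*(2*exp(p) + 3)^2*exp(p) + (4*exp(p) + 3)*(3*exp(2*p) + 9*exp(p) - 5))*exp(p)/(3*exp(2*p) + 9*exp(p) - 5)^3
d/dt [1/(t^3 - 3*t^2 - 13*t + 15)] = (-3*t^2 + 6*t + 13)/(t^3 - 3*t^2 - 13*t + 15)^2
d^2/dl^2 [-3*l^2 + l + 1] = -6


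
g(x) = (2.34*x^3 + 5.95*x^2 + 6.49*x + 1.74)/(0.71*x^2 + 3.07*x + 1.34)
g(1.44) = 4.20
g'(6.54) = 3.03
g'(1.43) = 2.30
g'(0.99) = 2.13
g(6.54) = 18.41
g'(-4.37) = -94.67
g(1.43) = 4.18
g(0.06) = 1.41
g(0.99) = 3.21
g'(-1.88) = -4.11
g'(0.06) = 1.82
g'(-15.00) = 3.07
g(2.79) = 7.58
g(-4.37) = -73.02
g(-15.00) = -57.84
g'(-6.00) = -2.74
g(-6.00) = -38.73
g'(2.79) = 2.66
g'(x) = (-1.42*x - 3.07)*(2.34*x^3 + 5.95*x^2 + 6.49*x + 1.74)/(0.71*x^2 + 3.07*x + 1.34)^2 + (7.02*x^2 + 11.9*x + 6.49)/(0.71*x^2 + 3.07*x + 1.34) = (1.6614*x^4 + 14.3676*x^3 + 23.0654*x^2 + 13.4752*x + 3.3548)/(0.5041*x^4 + 4.3594*x^3 + 11.3277*x^2 + 8.2276*x + 1.7956)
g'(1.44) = 2.31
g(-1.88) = 2.59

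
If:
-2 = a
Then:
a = -2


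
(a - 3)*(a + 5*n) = a^2 + 5*a*n - 3*a - 15*n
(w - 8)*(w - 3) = w^2 - 11*w + 24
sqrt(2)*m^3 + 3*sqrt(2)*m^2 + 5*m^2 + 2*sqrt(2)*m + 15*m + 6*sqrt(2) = (m + 3)*(m + 2*sqrt(2))*(sqrt(2)*m + 1)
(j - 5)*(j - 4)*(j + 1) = j^3 - 8*j^2 + 11*j + 20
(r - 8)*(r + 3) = r^2 - 5*r - 24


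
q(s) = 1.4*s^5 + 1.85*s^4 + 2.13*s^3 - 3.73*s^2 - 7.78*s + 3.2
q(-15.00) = -977376.85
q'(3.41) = 1281.00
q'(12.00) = 158762.06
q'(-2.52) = 215.47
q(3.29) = 769.47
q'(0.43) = -8.98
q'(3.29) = 1120.49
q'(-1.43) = 23.59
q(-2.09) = -36.81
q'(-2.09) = 101.73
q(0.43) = -0.58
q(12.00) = 389779.76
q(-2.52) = -102.64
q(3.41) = 913.40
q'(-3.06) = 476.59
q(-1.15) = 4.39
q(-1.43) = -0.17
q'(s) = 7.0*s^4 + 7.4*s^3 + 6.39*s^2 - 7.46*s - 7.78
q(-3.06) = -282.36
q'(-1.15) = 10.24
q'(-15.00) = 330941.87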